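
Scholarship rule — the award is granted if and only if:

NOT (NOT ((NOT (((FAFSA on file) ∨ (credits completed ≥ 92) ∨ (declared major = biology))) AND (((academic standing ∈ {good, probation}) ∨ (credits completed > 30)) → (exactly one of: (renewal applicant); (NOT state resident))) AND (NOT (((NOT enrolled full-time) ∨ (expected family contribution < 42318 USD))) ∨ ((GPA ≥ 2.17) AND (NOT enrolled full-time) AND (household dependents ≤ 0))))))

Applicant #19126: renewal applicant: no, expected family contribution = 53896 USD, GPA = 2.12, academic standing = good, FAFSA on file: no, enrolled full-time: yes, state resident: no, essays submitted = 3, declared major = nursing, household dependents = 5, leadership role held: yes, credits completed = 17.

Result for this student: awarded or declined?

Awarded

Atomic conditions:
  FAFSA on file: no → false
  credits completed ≥ 92: 17 ≥ 92 is false
  declared major = biology: nursing == biology is false
  academic standing ∈ {good, probation}: good is in the set → true
  credits completed > 30: 17 > 30 is false
  renewal applicant: no → false
  NOT state resident: no → true
  NOT enrolled full-time: yes → false
  expected family contribution < 42318 USD: 53896 < 42318 is false
  GPA ≥ 2.17: 2.12 ≥ 2.17 is false
  household dependents ≤ 0: 5 ≤ 0 is false
Combine:
[1.1.1.1] false OR false OR false = false
[1.1.1] NOT false = true
[1.1.2.1] true OR false = true
[1.1.2.2] exactly-one(false, true) = true
[1.1.2] true → true = true
[1.1.3.1.1] false OR false = false
[1.1.3.1] NOT false = true
[1.1.3.2] false AND false AND false = false
[1.1.3] true OR false = true
[1.1] true AND true AND true = true
[1] NOT true = false
[root] NOT false = true
Overall: true → awarded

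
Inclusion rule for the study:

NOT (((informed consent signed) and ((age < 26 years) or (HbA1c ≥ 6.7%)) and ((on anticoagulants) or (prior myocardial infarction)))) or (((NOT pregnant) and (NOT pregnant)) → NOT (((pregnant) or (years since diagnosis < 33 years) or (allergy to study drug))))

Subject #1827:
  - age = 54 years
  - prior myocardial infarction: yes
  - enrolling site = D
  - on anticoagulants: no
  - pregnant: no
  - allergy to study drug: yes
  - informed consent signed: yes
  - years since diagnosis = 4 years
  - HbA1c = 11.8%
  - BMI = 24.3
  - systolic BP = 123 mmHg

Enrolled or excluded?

Atomic conditions:
  informed consent signed: yes → true
  age < 26 years: 54 < 26 is false
  HbA1c ≥ 6.7%: 11.8 ≥ 6.7 is true
  on anticoagulants: no → false
  prior myocardial infarction: yes → true
  NOT pregnant: no → true
  pregnant: no → false
  years since diagnosis < 33 years: 4 < 33 is true
  allergy to study drug: yes → true
Combine:
[1.1.2] false OR true = true
[1.1.3] false OR true = true
[1.1] true AND true AND true = true
[1] NOT true = false
[2.1] true AND true = true
[2.2.1] false OR true OR true = true
[2.2] NOT true = false
[2] true → false = false
[root] false OR false = false
Overall: false → excluded

Excluded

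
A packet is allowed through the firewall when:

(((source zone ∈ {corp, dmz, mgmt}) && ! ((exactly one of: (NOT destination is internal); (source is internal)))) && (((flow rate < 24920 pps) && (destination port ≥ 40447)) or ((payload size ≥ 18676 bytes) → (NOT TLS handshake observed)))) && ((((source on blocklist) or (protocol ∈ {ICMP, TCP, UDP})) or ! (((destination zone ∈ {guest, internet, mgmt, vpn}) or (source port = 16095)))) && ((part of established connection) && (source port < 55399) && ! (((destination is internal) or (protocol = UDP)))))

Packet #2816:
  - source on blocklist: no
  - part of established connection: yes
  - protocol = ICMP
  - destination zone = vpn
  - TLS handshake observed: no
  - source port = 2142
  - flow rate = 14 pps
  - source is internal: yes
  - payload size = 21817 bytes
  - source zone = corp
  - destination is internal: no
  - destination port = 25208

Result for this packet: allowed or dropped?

Atomic conditions:
  source zone ∈ {corp, dmz, mgmt}: corp is in the set → true
  NOT destination is internal: no → true
  source is internal: yes → true
  flow rate < 24920 pps: 14 < 24920 is true
  destination port ≥ 40447: 25208 ≥ 40447 is false
  payload size ≥ 18676 bytes: 21817 ≥ 18676 is true
  NOT TLS handshake observed: no → true
  source on blocklist: no → false
  protocol ∈ {ICMP, TCP, UDP}: ICMP is in the set → true
  destination zone ∈ {guest, internet, mgmt, vpn}: vpn is in the set → true
  source port = 16095: 2142 == 16095 is false
  part of established connection: yes → true
  source port < 55399: 2142 < 55399 is true
  destination is internal: no → false
  protocol = UDP: ICMP == UDP is false
Combine:
[1.1.2.1] exactly-one(true, true) = false
[1.1.2] NOT false = true
[1.1] true AND true = true
[1.2.1] true AND false = false
[1.2.2] true → true = true
[1.2] false OR true = true
[1] true AND true = true
[2.1.1] false OR true = true
[2.1.2.1] true OR false = true
[2.1.2] NOT true = false
[2.1] true OR false = true
[2.2.3.1] false OR false = false
[2.2.3] NOT false = true
[2.2] true AND true AND true = true
[2] true AND true = true
[root] true AND true = true
Overall: true → allowed

Allowed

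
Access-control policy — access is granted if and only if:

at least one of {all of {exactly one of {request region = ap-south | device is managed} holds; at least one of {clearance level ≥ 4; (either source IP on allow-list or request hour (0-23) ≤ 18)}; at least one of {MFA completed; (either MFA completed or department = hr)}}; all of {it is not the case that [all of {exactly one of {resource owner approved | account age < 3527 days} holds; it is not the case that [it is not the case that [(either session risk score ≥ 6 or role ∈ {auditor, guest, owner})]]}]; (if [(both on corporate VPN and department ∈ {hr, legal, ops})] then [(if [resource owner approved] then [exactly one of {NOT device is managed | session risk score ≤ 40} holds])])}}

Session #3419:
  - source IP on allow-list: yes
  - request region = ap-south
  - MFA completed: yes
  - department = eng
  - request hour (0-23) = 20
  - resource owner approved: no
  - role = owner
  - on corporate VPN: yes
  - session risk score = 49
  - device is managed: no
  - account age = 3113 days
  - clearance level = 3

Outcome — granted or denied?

Atomic conditions:
  request region = ap-south: ap-south == ap-south is true
  device is managed: no → false
  clearance level ≥ 4: 3 ≥ 4 is false
  source IP on allow-list: yes → true
  request hour (0-23) ≤ 18: 20 ≤ 18 is false
  MFA completed: yes → true
  department = hr: eng == hr is false
  resource owner approved: no → false
  account age < 3527 days: 3113 < 3527 is true
  session risk score ≥ 6: 49 ≥ 6 is true
  role ∈ {auditor, guest, owner}: owner is in the set → true
  on corporate VPN: yes → true
  department ∈ {hr, legal, ops}: eng is not in the set → false
  NOT device is managed: no → true
  session risk score ≤ 40: 49 ≤ 40 is false
Combine:
[1.1] exactly-one(true, false) = true
[1.2.2] true OR false = true
[1.2] false OR true = true
[1.3.2] true OR false = true
[1.3] true OR true = true
[1] true AND true AND true = true
[2.1.1.1] exactly-one(false, true) = true
[2.1.1.2.1.1] true OR true = true
[2.1.1.2.1] NOT true = false
[2.1.1.2] NOT false = true
[2.1.1] true AND true = true
[2.1] NOT true = false
[2.2.1] true AND false = false
[2.2.2.2] exactly-one(true, false) = true
[2.2.2] false → true (antecedent false ⇒ implication holds) = true
[2.2] false → true (antecedent false ⇒ implication holds) = true
[2] false AND true = false
[root] true OR false = true
Overall: true → granted

Granted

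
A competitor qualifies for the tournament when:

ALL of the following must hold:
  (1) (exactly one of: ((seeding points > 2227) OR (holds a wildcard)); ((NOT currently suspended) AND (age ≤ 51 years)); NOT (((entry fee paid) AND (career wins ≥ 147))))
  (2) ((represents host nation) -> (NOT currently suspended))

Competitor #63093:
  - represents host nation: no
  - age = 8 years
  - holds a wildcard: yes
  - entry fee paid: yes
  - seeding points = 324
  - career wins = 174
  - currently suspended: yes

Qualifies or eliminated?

Qualifies

Atomic conditions:
  seeding points > 2227: 324 > 2227 is false
  holds a wildcard: yes → true
  NOT currently suspended: yes → false
  age ≤ 51 years: 8 ≤ 51 is true
  entry fee paid: yes → true
  career wins ≥ 147: 174 ≥ 147 is true
  represents host nation: no → false
Combine:
[1.1] false OR true = true
[1.2] false AND true = false
[1.3.1] true AND true = true
[1.3] NOT true = false
[1] exactly-one(true, false, false) = true
[2] false → false (antecedent false ⇒ implication holds) = true
[root] true AND true = true
Overall: true → qualifies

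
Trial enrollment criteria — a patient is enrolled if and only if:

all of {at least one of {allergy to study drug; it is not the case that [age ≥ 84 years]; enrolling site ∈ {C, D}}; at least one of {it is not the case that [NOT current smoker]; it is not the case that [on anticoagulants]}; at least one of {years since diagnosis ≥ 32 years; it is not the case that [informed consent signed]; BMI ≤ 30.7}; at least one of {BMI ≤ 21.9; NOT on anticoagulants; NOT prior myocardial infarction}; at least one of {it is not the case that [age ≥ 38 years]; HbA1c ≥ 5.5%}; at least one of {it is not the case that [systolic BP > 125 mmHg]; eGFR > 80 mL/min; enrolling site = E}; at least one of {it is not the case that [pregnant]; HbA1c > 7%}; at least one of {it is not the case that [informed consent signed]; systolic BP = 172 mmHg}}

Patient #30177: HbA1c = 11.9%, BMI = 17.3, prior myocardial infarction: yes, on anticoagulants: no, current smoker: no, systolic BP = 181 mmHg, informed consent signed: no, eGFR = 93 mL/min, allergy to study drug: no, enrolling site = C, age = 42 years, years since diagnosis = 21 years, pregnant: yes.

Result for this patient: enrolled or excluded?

Enrolled

Atomic conditions:
  allergy to study drug: no → false
  age ≥ 84 years: 42 ≥ 84 is false
  enrolling site ∈ {C, D}: C is in the set → true
  NOT current smoker: no → true
  on anticoagulants: no → false
  years since diagnosis ≥ 32 years: 21 ≥ 32 is false
  informed consent signed: no → false
  BMI ≤ 30.7: 17.3 ≤ 30.7 is true
  BMI ≤ 21.9: 17.3 ≤ 21.9 is true
  NOT on anticoagulants: no → true
  NOT prior myocardial infarction: yes → false
  age ≥ 38 years: 42 ≥ 38 is true
  HbA1c ≥ 5.5%: 11.9 ≥ 5.5 is true
  systolic BP > 125 mmHg: 181 > 125 is true
  eGFR > 80 mL/min: 93 > 80 is true
  enrolling site = E: C == E is false
  pregnant: yes → true
  HbA1c > 7%: 11.9 > 7 is true
  systolic BP = 172 mmHg: 181 == 172 is false
Combine:
[1.2] NOT false = true
[1] false OR true OR true = true
[2.1] NOT true = false
[2.2] NOT false = true
[2] false OR true = true
[3.2] NOT false = true
[3] false OR true OR true = true
[4] true OR true OR false = true
[5.1] NOT true = false
[5] false OR true = true
[6.1] NOT true = false
[6] false OR true OR false = true
[7.1] NOT true = false
[7] false OR true = true
[8.1] NOT false = true
[8] true OR false = true
[root] true AND true AND true AND true AND true AND true AND true AND true = true
Overall: true → enrolled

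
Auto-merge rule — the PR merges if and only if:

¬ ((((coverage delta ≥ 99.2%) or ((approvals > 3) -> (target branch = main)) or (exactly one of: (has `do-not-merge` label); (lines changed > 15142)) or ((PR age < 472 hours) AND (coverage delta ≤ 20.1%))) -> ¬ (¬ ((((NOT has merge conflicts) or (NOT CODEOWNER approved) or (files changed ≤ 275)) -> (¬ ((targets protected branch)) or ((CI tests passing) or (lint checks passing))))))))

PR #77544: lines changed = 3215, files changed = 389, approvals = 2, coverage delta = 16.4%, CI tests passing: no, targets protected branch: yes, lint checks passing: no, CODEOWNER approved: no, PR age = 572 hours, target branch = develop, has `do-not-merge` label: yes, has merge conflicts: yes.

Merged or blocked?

Merged

Atomic conditions:
  coverage delta ≥ 99.2%: 16.4 ≥ 99.2 is false
  approvals > 3: 2 > 3 is false
  target branch = main: develop == main is false
  has `do-not-merge` label: yes → true
  lines changed > 15142: 3215 > 15142 is false
  PR age < 472 hours: 572 < 472 is false
  coverage delta ≤ 20.1%: 16.4 ≤ 20.1 is true
  NOT has merge conflicts: yes → false
  NOT CODEOWNER approved: no → true
  files changed ≤ 275: 389 ≤ 275 is false
  targets protected branch: yes → true
  CI tests passing: no → false
  lint checks passing: no → false
Combine:
[1.1.2] false → false (antecedent false ⇒ implication holds) = true
[1.1.3] exactly-one(true, false) = true
[1.1.4] false AND true = false
[1.1] false OR true OR true OR false = true
[1.2.1.1.1] false OR true OR false = true
[1.2.1.1.2.1] NOT true = false
[1.2.1.1.2.2] false OR false = false
[1.2.1.1.2] false OR false = false
[1.2.1.1] true → false = false
[1.2.1] NOT false = true
[1.2] NOT true = false
[1] true → false = false
[root] NOT false = true
Overall: true → merged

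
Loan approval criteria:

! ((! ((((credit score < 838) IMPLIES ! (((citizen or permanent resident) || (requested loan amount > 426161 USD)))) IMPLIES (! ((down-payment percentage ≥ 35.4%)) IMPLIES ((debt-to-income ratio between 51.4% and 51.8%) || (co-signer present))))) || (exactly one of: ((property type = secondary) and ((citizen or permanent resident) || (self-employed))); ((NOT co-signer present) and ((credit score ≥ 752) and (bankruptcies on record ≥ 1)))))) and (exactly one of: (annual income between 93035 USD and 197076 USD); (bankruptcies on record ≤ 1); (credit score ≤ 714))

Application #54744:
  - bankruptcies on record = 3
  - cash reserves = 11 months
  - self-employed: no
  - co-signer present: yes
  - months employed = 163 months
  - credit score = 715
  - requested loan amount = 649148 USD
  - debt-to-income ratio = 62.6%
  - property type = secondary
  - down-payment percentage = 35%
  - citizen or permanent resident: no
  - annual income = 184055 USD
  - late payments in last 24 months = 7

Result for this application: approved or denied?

Atomic conditions:
  credit score < 838: 715 < 838 is true
  citizen or permanent resident: no → false
  requested loan amount > 426161 USD: 649148 > 426161 is true
  down-payment percentage ≥ 35.4%: 35 ≥ 35.4 is false
  debt-to-income ratio between 51.4% and 51.8%: 62.6 in [51.4, 51.8] is false
  co-signer present: yes → true
  property type = secondary: secondary == secondary is true
  self-employed: no → false
  NOT co-signer present: yes → false
  credit score ≥ 752: 715 ≥ 752 is false
  bankruptcies on record ≥ 1: 3 ≥ 1 is true
  annual income between 93035 USD and 197076 USD: 184055 in [93035, 197076] is true
  bankruptcies on record ≤ 1: 3 ≤ 1 is false
  credit score ≤ 714: 715 ≤ 714 is false
Combine:
[1.1.1.1.1.2.1] false OR true = true
[1.1.1.1.1.2] NOT true = false
[1.1.1.1.1] true → false = false
[1.1.1.1.2.1] NOT false = true
[1.1.1.1.2.2] false OR true = true
[1.1.1.1.2] true → true = true
[1.1.1.1] false → true (antecedent false ⇒ implication holds) = true
[1.1.1] NOT true = false
[1.1.2.1.2] false OR false = false
[1.1.2.1] true AND false = false
[1.1.2.2.2] false AND true = false
[1.1.2.2] false AND false = false
[1.1.2] exactly-one(false, false) = false
[1.1] false OR false = false
[1] NOT false = true
[2] exactly-one(true, false, false) = true
[root] true AND true = true
Overall: true → approved

Approved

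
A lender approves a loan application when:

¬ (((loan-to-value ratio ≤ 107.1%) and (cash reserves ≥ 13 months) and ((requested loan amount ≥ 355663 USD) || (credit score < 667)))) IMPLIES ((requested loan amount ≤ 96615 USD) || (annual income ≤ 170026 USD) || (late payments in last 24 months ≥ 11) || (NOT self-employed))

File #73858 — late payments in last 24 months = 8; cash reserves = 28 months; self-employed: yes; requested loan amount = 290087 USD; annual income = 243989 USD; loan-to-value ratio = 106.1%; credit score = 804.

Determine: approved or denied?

Atomic conditions:
  loan-to-value ratio ≤ 107.1%: 106.1 ≤ 107.1 is true
  cash reserves ≥ 13 months: 28 ≥ 13 is true
  requested loan amount ≥ 355663 USD: 290087 ≥ 355663 is false
  credit score < 667: 804 < 667 is false
  requested loan amount ≤ 96615 USD: 290087 ≤ 96615 is false
  annual income ≤ 170026 USD: 243989 ≤ 170026 is false
  late payments in last 24 months ≥ 11: 8 ≥ 11 is false
  NOT self-employed: yes → false
Combine:
[1.1.3] false OR false = false
[1.1] true AND true AND false = false
[1] NOT false = true
[2] false OR false OR false OR false = false
[root] true → false = false
Overall: false → denied

Denied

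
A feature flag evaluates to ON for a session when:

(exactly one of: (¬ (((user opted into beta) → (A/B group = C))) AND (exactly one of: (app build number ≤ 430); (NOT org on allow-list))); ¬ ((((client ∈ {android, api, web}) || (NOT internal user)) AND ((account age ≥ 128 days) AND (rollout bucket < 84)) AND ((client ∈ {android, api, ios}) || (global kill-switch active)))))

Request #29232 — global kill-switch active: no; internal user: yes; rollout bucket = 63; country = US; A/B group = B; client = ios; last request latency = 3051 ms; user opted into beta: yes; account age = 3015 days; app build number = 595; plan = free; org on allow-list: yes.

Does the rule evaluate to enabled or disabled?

Enabled

Atomic conditions:
  user opted into beta: yes → true
  A/B group = C: B == C is false
  app build number ≤ 430: 595 ≤ 430 is false
  NOT org on allow-list: yes → false
  client ∈ {android, api, web}: ios is not in the set → false
  NOT internal user: yes → false
  account age ≥ 128 days: 3015 ≥ 128 is true
  rollout bucket < 84: 63 < 84 is true
  client ∈ {android, api, ios}: ios is in the set → true
  global kill-switch active: no → false
Combine:
[1.1.1] true → false = false
[1.1] NOT false = true
[1.2] exactly-one(false, false) = false
[1] true AND false = false
[2.1.1] false OR false = false
[2.1.2] true AND true = true
[2.1.3] true OR false = true
[2.1] false AND true AND true = false
[2] NOT false = true
[root] exactly-one(false, true) = true
Overall: true → enabled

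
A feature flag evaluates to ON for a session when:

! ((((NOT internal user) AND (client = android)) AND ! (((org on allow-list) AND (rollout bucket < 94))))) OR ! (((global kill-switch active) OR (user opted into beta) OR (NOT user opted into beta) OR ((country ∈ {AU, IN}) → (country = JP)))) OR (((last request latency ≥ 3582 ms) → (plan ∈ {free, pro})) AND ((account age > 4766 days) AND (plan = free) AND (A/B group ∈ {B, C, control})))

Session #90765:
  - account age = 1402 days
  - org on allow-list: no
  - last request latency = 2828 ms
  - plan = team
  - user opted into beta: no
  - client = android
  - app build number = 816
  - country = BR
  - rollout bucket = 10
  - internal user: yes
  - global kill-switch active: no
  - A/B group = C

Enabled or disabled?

Enabled

Atomic conditions:
  NOT internal user: yes → false
  client = android: android == android is true
  org on allow-list: no → false
  rollout bucket < 94: 10 < 94 is true
  global kill-switch active: no → false
  user opted into beta: no → false
  NOT user opted into beta: no → true
  country ∈ {AU, IN}: BR is not in the set → false
  country = JP: BR == JP is false
  last request latency ≥ 3582 ms: 2828 ≥ 3582 is false
  plan ∈ {free, pro}: team is not in the set → false
  account age > 4766 days: 1402 > 4766 is false
  plan = free: team == free is false
  A/B group ∈ {B, C, control}: C is in the set → true
Combine:
[1.1.1] false AND true = false
[1.1.2.1] false AND true = false
[1.1.2] NOT false = true
[1.1] false AND true = false
[1] NOT false = true
[2.1.4] false → false (antecedent false ⇒ implication holds) = true
[2.1] false OR false OR true OR true = true
[2] NOT true = false
[3.1] false → false (antecedent false ⇒ implication holds) = true
[3.2] false AND false AND true = false
[3] true AND false = false
[root] true OR false OR false = true
Overall: true → enabled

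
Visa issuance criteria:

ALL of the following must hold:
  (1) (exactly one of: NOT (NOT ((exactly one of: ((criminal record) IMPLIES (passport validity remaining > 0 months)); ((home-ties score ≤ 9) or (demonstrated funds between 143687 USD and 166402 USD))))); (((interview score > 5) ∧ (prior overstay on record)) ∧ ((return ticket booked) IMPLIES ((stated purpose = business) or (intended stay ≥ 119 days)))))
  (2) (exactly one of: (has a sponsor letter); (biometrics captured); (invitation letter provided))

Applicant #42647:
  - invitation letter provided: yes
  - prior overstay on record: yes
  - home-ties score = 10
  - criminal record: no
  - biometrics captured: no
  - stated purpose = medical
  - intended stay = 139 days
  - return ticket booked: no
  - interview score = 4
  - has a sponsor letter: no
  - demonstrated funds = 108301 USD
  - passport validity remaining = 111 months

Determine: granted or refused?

Atomic conditions:
  criminal record: no → false
  passport validity remaining > 0 months: 111 > 0 is true
  home-ties score ≤ 9: 10 ≤ 9 is false
  demonstrated funds between 143687 USD and 166402 USD: 108301 in [143687, 166402] is false
  interview score > 5: 4 > 5 is false
  prior overstay on record: yes → true
  return ticket booked: no → false
  stated purpose = business: medical == business is false
  intended stay ≥ 119 days: 139 ≥ 119 is true
  has a sponsor letter: no → false
  biometrics captured: no → false
  invitation letter provided: yes → true
Combine:
[1.1.1.1.1] false → true (antecedent false ⇒ implication holds) = true
[1.1.1.1.2] false OR false = false
[1.1.1.1] exactly-one(true, false) = true
[1.1.1] NOT true = false
[1.1] NOT false = true
[1.2.1] false AND true = false
[1.2.2.2] false OR true = true
[1.2.2] false → true (antecedent false ⇒ implication holds) = true
[1.2] false AND true = false
[1] exactly-one(true, false) = true
[2] exactly-one(false, false, true) = true
[root] true AND true = true
Overall: true → granted

Granted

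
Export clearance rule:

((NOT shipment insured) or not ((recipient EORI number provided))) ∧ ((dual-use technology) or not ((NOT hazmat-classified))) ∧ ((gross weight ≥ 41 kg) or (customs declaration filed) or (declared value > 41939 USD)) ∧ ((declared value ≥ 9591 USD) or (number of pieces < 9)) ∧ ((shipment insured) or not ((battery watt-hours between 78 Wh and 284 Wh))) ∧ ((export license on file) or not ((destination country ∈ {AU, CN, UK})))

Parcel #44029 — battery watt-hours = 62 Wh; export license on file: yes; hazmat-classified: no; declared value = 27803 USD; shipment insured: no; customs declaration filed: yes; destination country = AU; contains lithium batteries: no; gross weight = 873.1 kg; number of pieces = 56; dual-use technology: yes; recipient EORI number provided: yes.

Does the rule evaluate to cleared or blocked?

Cleared

Atomic conditions:
  NOT shipment insured: no → true
  recipient EORI number provided: yes → true
  dual-use technology: yes → true
  NOT hazmat-classified: no → true
  gross weight ≥ 41 kg: 873.1 ≥ 41 is true
  customs declaration filed: yes → true
  declared value > 41939 USD: 27803 > 41939 is false
  declared value ≥ 9591 USD: 27803 ≥ 9591 is true
  number of pieces < 9: 56 < 9 is false
  shipment insured: no → false
  battery watt-hours between 78 Wh and 284 Wh: 62 in [78, 284] is false
  export license on file: yes → true
  destination country ∈ {AU, CN, UK}: AU is in the set → true
Combine:
[1.2] NOT true = false
[1] true OR false = true
[2.2] NOT true = false
[2] true OR false = true
[3] true OR true OR false = true
[4] true OR false = true
[5.2] NOT false = true
[5] false OR true = true
[6.2] NOT true = false
[6] true OR false = true
[root] true AND true AND true AND true AND true AND true = true
Overall: true → cleared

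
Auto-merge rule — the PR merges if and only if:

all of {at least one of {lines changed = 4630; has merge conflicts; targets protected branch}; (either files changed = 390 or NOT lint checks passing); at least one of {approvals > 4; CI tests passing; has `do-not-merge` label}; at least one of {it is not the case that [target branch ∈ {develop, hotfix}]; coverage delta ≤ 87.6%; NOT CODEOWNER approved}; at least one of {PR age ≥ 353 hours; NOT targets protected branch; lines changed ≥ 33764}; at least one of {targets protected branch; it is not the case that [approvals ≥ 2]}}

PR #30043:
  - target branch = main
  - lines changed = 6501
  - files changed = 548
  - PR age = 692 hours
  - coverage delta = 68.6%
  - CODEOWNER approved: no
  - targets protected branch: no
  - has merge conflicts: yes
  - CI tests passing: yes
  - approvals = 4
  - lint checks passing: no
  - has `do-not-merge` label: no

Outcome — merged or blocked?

Atomic conditions:
  lines changed = 4630: 6501 == 4630 is false
  has merge conflicts: yes → true
  targets protected branch: no → false
  files changed = 390: 548 == 390 is false
  NOT lint checks passing: no → true
  approvals > 4: 4 > 4 is false
  CI tests passing: yes → true
  has `do-not-merge` label: no → false
  target branch ∈ {develop, hotfix}: main is not in the set → false
  coverage delta ≤ 87.6%: 68.6 ≤ 87.6 is true
  NOT CODEOWNER approved: no → true
  PR age ≥ 353 hours: 692 ≥ 353 is true
  NOT targets protected branch: no → true
  lines changed ≥ 33764: 6501 ≥ 33764 is false
  approvals ≥ 2: 4 ≥ 2 is true
Combine:
[1] false OR true OR false = true
[2] false OR true = true
[3] false OR true OR false = true
[4.1] NOT false = true
[4] true OR true OR true = true
[5] true OR true OR false = true
[6.2] NOT true = false
[6] false OR false = false
[root] true AND true AND true AND true AND true AND false = false
Overall: false → blocked

Blocked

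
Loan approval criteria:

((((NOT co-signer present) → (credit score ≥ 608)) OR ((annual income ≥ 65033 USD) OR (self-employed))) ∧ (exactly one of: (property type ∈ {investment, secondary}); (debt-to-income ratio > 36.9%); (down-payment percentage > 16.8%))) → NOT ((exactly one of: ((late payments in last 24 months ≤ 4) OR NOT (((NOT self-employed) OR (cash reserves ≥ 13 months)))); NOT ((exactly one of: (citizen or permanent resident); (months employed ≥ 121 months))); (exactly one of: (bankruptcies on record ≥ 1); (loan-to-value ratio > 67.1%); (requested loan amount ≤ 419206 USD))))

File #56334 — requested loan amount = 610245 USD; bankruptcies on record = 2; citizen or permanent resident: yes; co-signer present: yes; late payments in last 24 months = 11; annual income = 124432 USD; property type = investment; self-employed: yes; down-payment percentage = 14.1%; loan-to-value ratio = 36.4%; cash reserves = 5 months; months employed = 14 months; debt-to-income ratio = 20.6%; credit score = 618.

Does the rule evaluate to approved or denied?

Approved

Atomic conditions:
  NOT co-signer present: yes → false
  credit score ≥ 608: 618 ≥ 608 is true
  annual income ≥ 65033 USD: 124432 ≥ 65033 is true
  self-employed: yes → true
  property type ∈ {investment, secondary}: investment is in the set → true
  debt-to-income ratio > 36.9%: 20.6 > 36.9 is false
  down-payment percentage > 16.8%: 14.1 > 16.8 is false
  late payments in last 24 months ≤ 4: 11 ≤ 4 is false
  NOT self-employed: yes → false
  cash reserves ≥ 13 months: 5 ≥ 13 is false
  citizen or permanent resident: yes → true
  months employed ≥ 121 months: 14 ≥ 121 is false
  bankruptcies on record ≥ 1: 2 ≥ 1 is true
  loan-to-value ratio > 67.1%: 36.4 > 67.1 is false
  requested loan amount ≤ 419206 USD: 610245 ≤ 419206 is false
Combine:
[1.1.1] false → true (antecedent false ⇒ implication holds) = true
[1.1.2] true OR true = true
[1.1] true OR true = true
[1.2] exactly-one(true, false, false) = true
[1] true AND true = true
[2.1.1.2.1] false OR false = false
[2.1.1.2] NOT false = true
[2.1.1] false OR true = true
[2.1.2.1] exactly-one(true, false) = true
[2.1.2] NOT true = false
[2.1.3] exactly-one(true, false, false) = true
[2.1] exactly-one(true, false, true) = false
[2] NOT false = true
[root] true → true = true
Overall: true → approved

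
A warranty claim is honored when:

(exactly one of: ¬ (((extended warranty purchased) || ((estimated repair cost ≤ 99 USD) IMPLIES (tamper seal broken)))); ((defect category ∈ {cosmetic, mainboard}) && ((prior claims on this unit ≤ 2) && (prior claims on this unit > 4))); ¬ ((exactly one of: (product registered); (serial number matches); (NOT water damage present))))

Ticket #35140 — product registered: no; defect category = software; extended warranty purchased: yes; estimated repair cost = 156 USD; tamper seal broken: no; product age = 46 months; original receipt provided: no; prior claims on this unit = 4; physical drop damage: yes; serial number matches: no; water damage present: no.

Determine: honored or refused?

Atomic conditions:
  extended warranty purchased: yes → true
  estimated repair cost ≤ 99 USD: 156 ≤ 99 is false
  tamper seal broken: no → false
  defect category ∈ {cosmetic, mainboard}: software is not in the set → false
  prior claims on this unit ≤ 2: 4 ≤ 2 is false
  prior claims on this unit > 4: 4 > 4 is false
  product registered: no → false
  serial number matches: no → false
  NOT water damage present: no → true
Combine:
[1.1.2] false → false (antecedent false ⇒ implication holds) = true
[1.1] true OR true = true
[1] NOT true = false
[2.2] false AND false = false
[2] false AND false = false
[3.1] exactly-one(false, false, true) = true
[3] NOT true = false
[root] exactly-one(false, false, false) = false
Overall: false → refused

Refused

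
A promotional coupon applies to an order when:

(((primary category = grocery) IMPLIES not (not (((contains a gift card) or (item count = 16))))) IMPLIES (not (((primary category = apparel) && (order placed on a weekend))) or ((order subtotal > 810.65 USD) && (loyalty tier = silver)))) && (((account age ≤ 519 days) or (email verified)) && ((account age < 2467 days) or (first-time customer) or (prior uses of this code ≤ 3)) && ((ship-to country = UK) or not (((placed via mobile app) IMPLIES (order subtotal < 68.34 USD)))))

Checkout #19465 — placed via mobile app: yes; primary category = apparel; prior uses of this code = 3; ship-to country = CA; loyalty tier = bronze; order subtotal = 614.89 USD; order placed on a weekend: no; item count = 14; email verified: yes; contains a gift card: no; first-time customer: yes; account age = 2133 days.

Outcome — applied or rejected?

Applied

Atomic conditions:
  primary category = grocery: apparel == grocery is false
  contains a gift card: no → false
  item count = 16: 14 == 16 is false
  primary category = apparel: apparel == apparel is true
  order placed on a weekend: no → false
  order subtotal > 810.65 USD: 614.89 > 810.65 is false
  loyalty tier = silver: bronze == silver is false
  account age ≤ 519 days: 2133 ≤ 519 is false
  email verified: yes → true
  account age < 2467 days: 2133 < 2467 is true
  first-time customer: yes → true
  prior uses of this code ≤ 3: 3 ≤ 3 is true
  ship-to country = UK: CA == UK is false
  placed via mobile app: yes → true
  order subtotal < 68.34 USD: 614.89 < 68.34 is false
Combine:
[1.1.2.1.1] false OR false = false
[1.1.2.1] NOT false = true
[1.1.2] NOT true = false
[1.1] false → false (antecedent false ⇒ implication holds) = true
[1.2.1.1] true AND false = false
[1.2.1] NOT false = true
[1.2.2] false AND false = false
[1.2] true OR false = true
[1] true → true = true
[2.1] false OR true = true
[2.2] true OR true OR true = true
[2.3.2.1] true → false = false
[2.3.2] NOT false = true
[2.3] false OR true = true
[2] true AND true AND true = true
[root] true AND true = true
Overall: true → applied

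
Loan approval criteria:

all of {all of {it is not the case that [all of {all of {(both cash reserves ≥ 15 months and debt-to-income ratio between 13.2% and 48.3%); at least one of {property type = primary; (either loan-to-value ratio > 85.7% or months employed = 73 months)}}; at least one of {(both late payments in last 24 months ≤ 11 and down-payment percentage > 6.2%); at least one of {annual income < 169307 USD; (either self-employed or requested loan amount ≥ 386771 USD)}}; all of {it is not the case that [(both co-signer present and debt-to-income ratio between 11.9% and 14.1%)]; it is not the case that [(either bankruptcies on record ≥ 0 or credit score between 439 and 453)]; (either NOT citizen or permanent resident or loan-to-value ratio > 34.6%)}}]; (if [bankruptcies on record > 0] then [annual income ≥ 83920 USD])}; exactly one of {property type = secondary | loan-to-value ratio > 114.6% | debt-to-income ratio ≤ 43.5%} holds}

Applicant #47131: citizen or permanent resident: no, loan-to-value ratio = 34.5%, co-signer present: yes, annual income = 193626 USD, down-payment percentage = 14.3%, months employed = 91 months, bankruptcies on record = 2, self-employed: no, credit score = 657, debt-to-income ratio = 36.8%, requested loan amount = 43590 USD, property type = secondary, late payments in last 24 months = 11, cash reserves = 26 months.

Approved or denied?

Denied

Atomic conditions:
  cash reserves ≥ 15 months: 26 ≥ 15 is true
  debt-to-income ratio between 13.2% and 48.3%: 36.8 in [13.2, 48.3] is true
  property type = primary: secondary == primary is false
  loan-to-value ratio > 85.7%: 34.5 > 85.7 is false
  months employed = 73 months: 91 == 73 is false
  late payments in last 24 months ≤ 11: 11 ≤ 11 is true
  down-payment percentage > 6.2%: 14.3 > 6.2 is true
  annual income < 169307 USD: 193626 < 169307 is false
  self-employed: no → false
  requested loan amount ≥ 386771 USD: 43590 ≥ 386771 is false
  co-signer present: yes → true
  debt-to-income ratio between 11.9% and 14.1%: 36.8 in [11.9, 14.1] is false
  bankruptcies on record ≥ 0: 2 ≥ 0 is true
  credit score between 439 and 453: 657 in [439, 453] is false
  NOT citizen or permanent resident: no → true
  loan-to-value ratio > 34.6%: 34.5 > 34.6 is false
  bankruptcies on record > 0: 2 > 0 is true
  annual income ≥ 83920 USD: 193626 ≥ 83920 is true
  property type = secondary: secondary == secondary is true
  loan-to-value ratio > 114.6%: 34.5 > 114.6 is false
  debt-to-income ratio ≤ 43.5%: 36.8 ≤ 43.5 is true
Combine:
[1.1.1.1.1] true AND true = true
[1.1.1.1.2.2] false OR false = false
[1.1.1.1.2] false OR false = false
[1.1.1.1] true AND false = false
[1.1.1.2.1] true AND true = true
[1.1.1.2.2.2] false OR false = false
[1.1.1.2.2] false OR false = false
[1.1.1.2] true OR false = true
[1.1.1.3.1.1] true AND false = false
[1.1.1.3.1] NOT false = true
[1.1.1.3.2.1] true OR false = true
[1.1.1.3.2] NOT true = false
[1.1.1.3.3] true OR false = true
[1.1.1.3] true AND false AND true = false
[1.1.1] false AND true AND false = false
[1.1] NOT false = true
[1.2] true → true = true
[1] true AND true = true
[2] exactly-one(true, false, true) = false
[root] true AND false = false
Overall: false → denied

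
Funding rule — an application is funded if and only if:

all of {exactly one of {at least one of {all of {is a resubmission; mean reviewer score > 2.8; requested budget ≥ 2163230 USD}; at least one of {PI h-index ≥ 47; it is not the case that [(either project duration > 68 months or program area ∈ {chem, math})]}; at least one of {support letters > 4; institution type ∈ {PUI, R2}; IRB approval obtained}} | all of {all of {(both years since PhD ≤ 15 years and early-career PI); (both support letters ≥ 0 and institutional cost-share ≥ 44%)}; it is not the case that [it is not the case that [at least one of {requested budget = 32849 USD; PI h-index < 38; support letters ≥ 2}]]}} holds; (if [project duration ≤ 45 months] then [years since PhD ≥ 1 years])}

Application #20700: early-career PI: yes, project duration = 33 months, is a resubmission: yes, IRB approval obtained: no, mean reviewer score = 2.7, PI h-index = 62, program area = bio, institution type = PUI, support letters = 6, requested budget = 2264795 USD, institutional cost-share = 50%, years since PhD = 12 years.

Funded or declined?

Declined

Atomic conditions:
  is a resubmission: yes → true
  mean reviewer score > 2.8: 2.7 > 2.8 is false
  requested budget ≥ 2163230 USD: 2264795 ≥ 2163230 is true
  PI h-index ≥ 47: 62 ≥ 47 is true
  project duration > 68 months: 33 > 68 is false
  program area ∈ {chem, math}: bio is not in the set → false
  support letters > 4: 6 > 4 is true
  institution type ∈ {PUI, R2}: PUI is in the set → true
  IRB approval obtained: no → false
  years since PhD ≤ 15 years: 12 ≤ 15 is true
  early-career PI: yes → true
  support letters ≥ 0: 6 ≥ 0 is true
  institutional cost-share ≥ 44%: 50 ≥ 44 is true
  requested budget = 32849 USD: 2264795 == 32849 is false
  PI h-index < 38: 62 < 38 is false
  support letters ≥ 2: 6 ≥ 2 is true
  project duration ≤ 45 months: 33 ≤ 45 is true
  years since PhD ≥ 1 years: 12 ≥ 1 is true
Combine:
[1.1.1] true AND false AND true = false
[1.1.2.2.1] false OR false = false
[1.1.2.2] NOT false = true
[1.1.2] true OR true = true
[1.1.3] true OR true OR false = true
[1.1] false OR true OR true = true
[1.2.1.1] true AND true = true
[1.2.1.2] true AND true = true
[1.2.1] true AND true = true
[1.2.2.1.1] false OR false OR true = true
[1.2.2.1] NOT true = false
[1.2.2] NOT false = true
[1.2] true AND true = true
[1] exactly-one(true, true) = false
[2] true → true = true
[root] false AND true = false
Overall: false → declined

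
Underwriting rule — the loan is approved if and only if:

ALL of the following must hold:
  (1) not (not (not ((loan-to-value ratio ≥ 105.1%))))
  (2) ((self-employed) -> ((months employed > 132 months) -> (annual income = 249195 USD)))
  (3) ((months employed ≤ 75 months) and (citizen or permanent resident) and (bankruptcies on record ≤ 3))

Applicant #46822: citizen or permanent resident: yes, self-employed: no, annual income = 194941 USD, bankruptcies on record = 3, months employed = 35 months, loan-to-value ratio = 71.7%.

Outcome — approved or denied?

Approved

Atomic conditions:
  loan-to-value ratio ≥ 105.1%: 71.7 ≥ 105.1 is false
  self-employed: no → false
  months employed > 132 months: 35 > 132 is false
  annual income = 249195 USD: 194941 == 249195 is false
  months employed ≤ 75 months: 35 ≤ 75 is true
  citizen or permanent resident: yes → true
  bankruptcies on record ≤ 3: 3 ≤ 3 is true
Combine:
[1.1.1] NOT false = true
[1.1] NOT true = false
[1] NOT false = true
[2.2] false → false (antecedent false ⇒ implication holds) = true
[2] false → true (antecedent false ⇒ implication holds) = true
[3] true AND true AND true = true
[root] true AND true AND true = true
Overall: true → approved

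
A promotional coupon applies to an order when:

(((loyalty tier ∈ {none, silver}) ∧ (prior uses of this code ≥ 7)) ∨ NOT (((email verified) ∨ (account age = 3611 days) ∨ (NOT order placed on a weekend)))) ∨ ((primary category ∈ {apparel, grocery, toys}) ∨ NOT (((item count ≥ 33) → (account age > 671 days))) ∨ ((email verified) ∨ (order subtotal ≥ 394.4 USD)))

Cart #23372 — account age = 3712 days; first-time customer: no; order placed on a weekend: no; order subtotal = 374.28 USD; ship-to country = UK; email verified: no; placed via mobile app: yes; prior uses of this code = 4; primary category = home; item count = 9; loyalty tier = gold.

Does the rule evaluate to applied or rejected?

Rejected

Atomic conditions:
  loyalty tier ∈ {none, silver}: gold is not in the set → false
  prior uses of this code ≥ 7: 4 ≥ 7 is false
  email verified: no → false
  account age = 3611 days: 3712 == 3611 is false
  NOT order placed on a weekend: no → true
  primary category ∈ {apparel, grocery, toys}: home is not in the set → false
  item count ≥ 33: 9 ≥ 33 is false
  account age > 671 days: 3712 > 671 is true
  order subtotal ≥ 394.4 USD: 374.28 ≥ 394.4 is false
Combine:
[1.1] false AND false = false
[1.2.1] false OR false OR true = true
[1.2] NOT true = false
[1] false OR false = false
[2.2.1] false → true (antecedent false ⇒ implication holds) = true
[2.2] NOT true = false
[2.3] false OR false = false
[2] false OR false OR false = false
[root] false OR false = false
Overall: false → rejected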